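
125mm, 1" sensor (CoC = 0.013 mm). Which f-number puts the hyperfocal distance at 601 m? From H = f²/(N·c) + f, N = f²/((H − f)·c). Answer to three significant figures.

f/2.00

Rearrange H = f²/(N·c) + f for N: N = f² / ((H − f)·c).
N = 125² / ((601000 − 125) × 0.013) = 15625 / 7811 ≈ 2.00.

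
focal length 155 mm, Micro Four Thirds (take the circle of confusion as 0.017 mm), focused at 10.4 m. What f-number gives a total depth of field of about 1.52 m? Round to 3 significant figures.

Write h = H − f = f²/(N·c). The thin-lens limits are Dn = s·h/(h + (s−f)) and Df = s·h/(h − (s−f)), so DoF = Df − Dn = 2·s·(s−f)·h / (h² − (s−f)²).
That is a quadratic in h: DoF·h² − 2·s·(s−f)·h − DoF·(s−f)² = 0 ⇒ h = (s−f)·(s + √(s² + DoF²)) / DoF = 10245 × (10400 + √(10400² + 1520²)) / 1520 = 10245 × (10400 + 10510.5) / 1520 ≈ 140939 mm.
Then N = f²/(c·h) = 155² / (0.017 × 140939) = 24025 / 2396.0 ≈ 10.

f/10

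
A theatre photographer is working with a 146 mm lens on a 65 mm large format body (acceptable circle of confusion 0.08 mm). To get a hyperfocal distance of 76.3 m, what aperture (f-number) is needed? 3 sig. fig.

f/3.50

Rearrange H = f²/(N·c) + f for N: N = f² / ((H − f)·c).
N = 146² / ((76300 − 146) × 0.08) = 21316 / 6092 ≈ 3.50.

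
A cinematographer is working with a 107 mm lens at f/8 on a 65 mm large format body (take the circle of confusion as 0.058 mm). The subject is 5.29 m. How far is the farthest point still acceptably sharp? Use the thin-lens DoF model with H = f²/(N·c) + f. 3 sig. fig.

6.70 m

Hyperfocal distance H = f²/(N·c) + f = 107²/(8 × 0.058) + 107 = 11449/0.464 + 107 ≈ 24781.6 mm ≈ 24.78 m.
Far limit Df = s·(H − f)/(H − s) = 5290 × (24781.6 − 107) / (24781.6 − 5290) = 5290 × 24674.6 / 19491.6 ≈ 6696.7 mm ≈ 6.70 m.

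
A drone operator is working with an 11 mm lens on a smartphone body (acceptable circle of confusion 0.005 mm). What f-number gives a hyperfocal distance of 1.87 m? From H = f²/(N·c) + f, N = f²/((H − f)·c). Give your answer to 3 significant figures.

Rearrange H = f²/(N·c) + f for N: N = f² / ((H − f)·c).
N = 11² / ((1870 − 11) × 0.005) = 121 / 9.295 ≈ 13.

f/13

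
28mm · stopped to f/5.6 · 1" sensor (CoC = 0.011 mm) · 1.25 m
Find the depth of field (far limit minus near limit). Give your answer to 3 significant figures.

242 mm

Hyperfocal distance H = f²/(N·c) + f = 28²/(5.6 × 0.011) + 28 = 784/0.0616 + 28 ≈ 12755.3 mm ≈ 12.76 m.
Near limit Dn = s·(H − f)/(H + s − 2f) = 1250 × (12755.3 − 28) / (12755.3 + 1250 − 2 × 28) = 1250 × 12727.3 / 13949.3 ≈ 1140.50 mm.
Far limit Df = s·(H − f)/(H − s) = 1250 × (12755.3 − 28) / (12755.3 − 1250) = 1250 × 12727.3 / 11505.3 ≈ 1382.77 mm.
Depth of field = Df − Dn = 1382.77 − 1140.50 ≈ 242.27 mm.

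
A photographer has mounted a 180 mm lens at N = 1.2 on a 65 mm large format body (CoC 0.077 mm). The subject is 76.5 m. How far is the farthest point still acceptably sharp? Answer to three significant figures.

97.8 m

Hyperfocal distance H = f²/(N·c) + f = 180²/(1.2 × 0.077) + 180 = 32400/0.0924 + 180 ≈ 350829.4 mm ≈ 350.8 m.
Far limit Df = s·(H − f)/(H − s) = 76500 × (350829.4 − 180) / (350829.4 − 76500) = 76500 × 350649.4 / 274329.4 ≈ 97783 mm ≈ 97.8 m.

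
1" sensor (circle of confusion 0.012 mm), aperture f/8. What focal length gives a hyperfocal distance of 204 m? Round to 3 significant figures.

From H = f²/(N·c) + f, with f ≪ H: f ≈ √(H·N·c) = √(204000 × 8 × 0.012) = √19584 ≈ 139.9 mm.
The +f correction barely moves this — solving exactly, f² + N·c·f − N·c·H = 0 ⇒ f = (−N·c + √((N·c)² + 4·N·c·H))/2 = (−0.096 + √78336)/2 ≈ 139.89 mm, so f ≈ 140 mm.

140 mm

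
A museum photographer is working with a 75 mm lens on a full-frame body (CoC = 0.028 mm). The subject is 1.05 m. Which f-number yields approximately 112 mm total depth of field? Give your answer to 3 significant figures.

f/11

Write h = H − f = f²/(N·c). The thin-lens limits are Dn = s·h/(h + (s−f)) and Df = s·h/(h − (s−f)), so DoF = Df − Dn = 2·s·(s−f)·h / (h² − (s−f)²).
That is a quadratic in h: DoF·h² − 2·s·(s−f)·h − DoF·(s−f)² = 0 ⇒ h = (s−f)·(s + √(s² + DoF²)) / DoF = 975 × (1050 + √(1050² + 112²)) / 112 = 975 × (1050 + 1055.96) / 112 ≈ 18333 mm.
Then N = f²/(c·h) = 75² / (0.028 × 18333) = 5625 / 513.33 ≈ 11.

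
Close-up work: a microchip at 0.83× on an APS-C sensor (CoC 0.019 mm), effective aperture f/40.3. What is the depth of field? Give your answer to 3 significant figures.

2.22 mm

At magnification m, DoF ≈ 2·N_eff·c/m² = 2 × 40.3 × 0.019 / 0.83² = 1.531 / 0.6889 ≈ 2.22 mm.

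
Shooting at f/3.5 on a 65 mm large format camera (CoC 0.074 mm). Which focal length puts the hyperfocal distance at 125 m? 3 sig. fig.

180 mm

From H = f²/(N·c) + f, with f ≪ H: f ≈ √(H·N·c) = √(125000 × 3.5 × 0.074) = √32375 ≈ 179.9 mm.
The +f correction barely moves this — solving exactly, f² + N·c·f − N·c·H = 0 ⇒ f = (−N·c + √((N·c)² + 4·N·c·H))/2 = (−0.259 + √129500)/2 ≈ 179.80 mm, so f ≈ 180 mm.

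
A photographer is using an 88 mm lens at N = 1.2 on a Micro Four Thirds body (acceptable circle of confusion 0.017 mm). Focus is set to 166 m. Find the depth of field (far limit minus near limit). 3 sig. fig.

Hyperfocal distance H = f²/(N·c) + f = 88²/(1.2 × 0.017) + 88 = 7744/0.0204 + 88 ≈ 379695.8 mm ≈ 379.7 m.
Near limit Dn = s·(H − f)/(H + s − 2f) = 166000 × (379695.8 − 88) / (379695.8 + 166000 − 2 × 88) = 166000 × 379607.8 / 545519.8 ≈ 115513 mm.
Far limit Df = s·(H − f)/(H − s) = 166000 × (379695.8 − 88) / (379695.8 − 166000) = 166000 × 379607.8 / 213695.8 ≈ 294881 mm.
Depth of field = Df − Dn = 294881 − 115513 ≈ 179368 mm ≈ 179 m.

179 m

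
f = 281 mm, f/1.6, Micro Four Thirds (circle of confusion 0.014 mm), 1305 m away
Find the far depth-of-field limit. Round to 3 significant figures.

Hyperfocal distance H = f²/(N·c) + f = 281²/(1.6 × 0.014) + 281 = 78961/0.0224 + 281 ≈ 3525325.6 mm ≈ 3525 m.
Far limit Df = s·(H − f)/(H − s) = 1305000 × (3525325.6 − 281) / (3525325.6 − 1305000) = 1305000 × 3525044.6 / 2220325.6 ≈ 2071851 mm ≈ 2070 m.

2070 m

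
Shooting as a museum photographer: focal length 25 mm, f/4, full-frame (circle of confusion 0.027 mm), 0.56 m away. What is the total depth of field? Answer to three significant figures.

Hyperfocal distance H = f²/(N·c) + f = 25²/(4 × 0.027) + 25 = 625/0.108 + 25 ≈ 5812.0 mm ≈ 5.812 m.
Near limit Dn = s·(H − f)/(H + s − 2f) = 560 × (5812.0 − 25) / (5812.0 + 560 − 2 × 25) = 560 × 5787.0 / 6322.0 ≈ 512.61 mm.
Far limit Df = s·(H − f)/(H − s) = 560 × (5812.0 − 25) / (5812.0 − 560) = 560 × 5787.0 / 5252.0 ≈ 617.04 mm.
Depth of field = Df − Dn = 617.04 − 512.61 ≈ 104.43 mm.

104 mm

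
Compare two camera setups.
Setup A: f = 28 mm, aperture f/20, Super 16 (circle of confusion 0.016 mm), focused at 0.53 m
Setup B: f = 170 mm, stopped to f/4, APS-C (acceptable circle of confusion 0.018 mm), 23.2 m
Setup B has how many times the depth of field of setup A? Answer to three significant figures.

11.8

Setup A: H = 28²/(20×0.016) + 28 ≈ 2478.0 mm; DoF = Df − Dn = 666.58 − 439.87 ≈ 226.71 mm.
Setup B: H = 170²/(4×0.018) + 170 ≈ 401558.9 mm; DoF = Df − Dn = 24612.1 − 21941.1 ≈ 2671.0 mm.
Ratio = 2671.0 / 226.71 ≈ 11.8.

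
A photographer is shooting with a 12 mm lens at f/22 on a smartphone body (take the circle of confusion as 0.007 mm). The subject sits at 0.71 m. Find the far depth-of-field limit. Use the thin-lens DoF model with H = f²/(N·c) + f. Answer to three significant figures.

Hyperfocal distance H = f²/(N·c) + f = 12²/(22 × 0.007) + 12 = 144/0.154 + 12 ≈ 947.1 mm ≈ 0.947 m.
Far limit Df = s·(H − f)/(H − s) = 710 × (947.1 − 12) / (947.1 − 710) = 710 × 935.1 / 237.1 ≈ 2800.5 mm ≈ 2.80 m.

2.80 m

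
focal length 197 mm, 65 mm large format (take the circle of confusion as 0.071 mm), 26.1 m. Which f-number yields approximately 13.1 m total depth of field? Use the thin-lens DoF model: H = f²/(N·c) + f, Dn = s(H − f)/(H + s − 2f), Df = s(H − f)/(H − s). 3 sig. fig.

Write h = H − f = f²/(N·c). The thin-lens limits are Dn = s·h/(h + (s−f)) and Df = s·h/(h − (s−f)), so DoF = Df − Dn = 2·s·(s−f)·h / (h² − (s−f)²).
That is a quadratic in h: DoF·h² − 2·s·(s−f)·h − DoF·(s−f)² = 0 ⇒ h = (s−f)·(s + √(s² + DoF²)) / DoF = 25903 × (26100 + √(26100² + 13100²)) / 13100 = 25903 × (26100 + 29203.1) / 13100 ≈ 109352 mm.
Then N = f²/(c·h) = 197² / (0.071 × 109352) = 38809 / 7764.0 ≈ 5.

f/5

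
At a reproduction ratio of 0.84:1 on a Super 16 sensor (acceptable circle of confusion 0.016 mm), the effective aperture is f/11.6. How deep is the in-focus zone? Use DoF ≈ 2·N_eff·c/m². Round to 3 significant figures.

0.526 mm

At magnification m, DoF ≈ 2·N_eff·c/m² = 2 × 11.6 × 0.016 / 0.84² = 0.3712 / 0.7056 ≈ 0.526 mm.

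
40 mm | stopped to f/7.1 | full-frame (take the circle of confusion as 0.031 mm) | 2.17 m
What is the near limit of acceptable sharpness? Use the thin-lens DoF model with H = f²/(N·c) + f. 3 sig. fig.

Hyperfocal distance H = f²/(N·c) + f = 40²/(7.1 × 0.031) + 40 = 1600/0.2201 + 40 ≈ 7309.4 mm ≈ 7.309 m.
Near limit Dn = s·(H − f)/(H + s − 2f) = 2170 × (7309.4 − 40) / (7309.4 + 2170 − 2 × 40) = 2170 × 7269.4 / 9399.4 ≈ 1678.3 mm ≈ 1.68 m.

1.68 m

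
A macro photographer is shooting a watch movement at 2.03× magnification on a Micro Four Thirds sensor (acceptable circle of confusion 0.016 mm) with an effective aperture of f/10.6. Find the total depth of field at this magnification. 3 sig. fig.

At magnification m, DoF ≈ 2·N_eff·c/m² = 2 × 10.6 × 0.016 / 2.03² = 0.3392 / 4.121 ≈ 0.0823 mm.

0.0823 mm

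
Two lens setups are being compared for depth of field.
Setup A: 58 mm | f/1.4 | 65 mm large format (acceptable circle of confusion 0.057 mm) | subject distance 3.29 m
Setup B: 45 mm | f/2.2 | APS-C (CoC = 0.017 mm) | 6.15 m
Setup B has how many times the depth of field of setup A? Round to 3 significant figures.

Setup A: H = 58²/(1.4×0.057) + 58 ≈ 42213.4 mm; DoF = Df − Dn = 3563.18 − 3055.72 ≈ 507.46 mm.
Setup B: H = 45²/(2.2×0.017) + 45 ≈ 54189.4 mm; DoF = Df − Dn = 6931.6 − 5526.8 ≈ 1404.8 mm.
Ratio = 1404.8 / 507.46 ≈ 2.77.

2.77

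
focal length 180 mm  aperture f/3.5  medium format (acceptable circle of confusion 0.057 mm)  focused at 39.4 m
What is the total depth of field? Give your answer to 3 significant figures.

20.2 m

Hyperfocal distance H = f²/(N·c) + f = 180²/(3.5 × 0.057) + 180 = 32400/0.1995 + 180 ≈ 162586.0 mm ≈ 162.6 m.
Near limit Dn = s·(H − f)/(H + s − 2f) = 39400 × (162586.0 − 180) / (162586.0 + 39400 − 2 × 180) = 39400 × 162406.0 / 201626.0 ≈ 31736 mm.
Far limit Df = s·(H − f)/(H − s) = 39400 × (162586.0 − 180) / (162586.0 − 39400) = 39400 × 162406.0 / 123186.0 ≈ 51944 mm.
Depth of field = Df − Dn = 51944 − 31736 ≈ 20208 mm ≈ 20.2 m.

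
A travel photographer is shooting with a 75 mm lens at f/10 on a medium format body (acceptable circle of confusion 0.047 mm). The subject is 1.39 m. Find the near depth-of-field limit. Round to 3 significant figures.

1.25 m

Hyperfocal distance H = f²/(N·c) + f = 75²/(10 × 0.047) + 75 = 5625/0.47 + 75 ≈ 12043.1 mm ≈ 12.04 m.
Near limit Dn = s·(H − f)/(H + s − 2f) = 1390 × (12043.1 − 75) / (12043.1 + 1390 − 2 × 75) = 1390 × 11968.1 / 13283.1 ≈ 1252.4 mm ≈ 1.25 m.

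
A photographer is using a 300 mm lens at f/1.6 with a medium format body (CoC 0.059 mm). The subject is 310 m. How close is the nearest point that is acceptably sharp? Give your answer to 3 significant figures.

Hyperfocal distance H = f²/(N·c) + f = 300²/(1.6 × 0.059) + 300 = 90000/0.0944 + 300 ≈ 953689.8 mm ≈ 953.7 m.
Near limit Dn = s·(H − f)/(H + s − 2f) = 310000 × (953689.8 − 300) / (953689.8 + 310000 − 2 × 300) = 310000 × 953389.8 / 1263089.8 ≈ 233990 mm ≈ 234 m.

234 m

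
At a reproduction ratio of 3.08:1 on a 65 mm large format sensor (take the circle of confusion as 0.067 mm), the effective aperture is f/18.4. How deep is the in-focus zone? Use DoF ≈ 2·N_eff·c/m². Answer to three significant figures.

At magnification m, DoF ≈ 2·N_eff·c/m² = 2 × 18.4 × 0.067 / 3.08² = 2.466 / 9.486 ≈ 0.26 mm.

0.260 mm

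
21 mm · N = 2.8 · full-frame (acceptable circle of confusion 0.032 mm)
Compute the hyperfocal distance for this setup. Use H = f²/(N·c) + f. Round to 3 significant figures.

Hyperfocal distance H = f²/(N·c) + f = 21²/(2.8 × 0.032) + 21 = 441/0.0896 + 21 ≈ 4942.9 mm ≈ 4.94 m.

4.94 m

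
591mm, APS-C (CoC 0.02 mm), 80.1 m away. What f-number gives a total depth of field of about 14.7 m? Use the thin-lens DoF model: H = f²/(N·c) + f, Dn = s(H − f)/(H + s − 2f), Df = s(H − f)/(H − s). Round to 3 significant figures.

Write h = H − f = f²/(N·c). The thin-lens limits are Dn = s·h/(h + (s−f)) and Df = s·h/(h − (s−f)), so DoF = Df − Dn = 2·s·(s−f)·h / (h² − (s−f)²).
That is a quadratic in h: DoF·h² − 2·s·(s−f)·h − DoF·(s−f)² = 0 ⇒ h = (s−f)·(s + √(s² + DoF²)) / DoF = 79509 × (80100 + √(80100² + 14700²)) / 14700 = 79509 × (80100 + 81437.7) / 14700 ≈ 873721 mm.
Then N = f²/(c·h) = 591² / (0.02 × 873721) = 349281 / 17474 ≈ 20.

f/20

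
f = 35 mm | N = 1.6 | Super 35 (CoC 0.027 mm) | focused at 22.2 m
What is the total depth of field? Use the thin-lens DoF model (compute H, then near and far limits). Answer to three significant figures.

89.2 m

Hyperfocal distance H = f²/(N·c) + f = 35²/(1.6 × 0.027) + 35 = 1225/0.0432 + 35 ≈ 28391.5 mm ≈ 28.39 m.
Near limit Dn = s·(H − f)/(H + s − 2f) = 22200 × (28391.5 − 35) / (28391.5 + 22200 − 2 × 35) = 22200 × 28356.5 / 50521.5 ≈ 12460 mm.
Far limit Df = s·(H − f)/(H − s) = 22200 × (28391.5 − 35) / (28391.5 − 22200) = 22200 × 28356.5 / 6191.5 ≈ 101674 mm.
Depth of field = Df − Dn = 101674 − 12460 ≈ 89214 mm ≈ 89.2 m.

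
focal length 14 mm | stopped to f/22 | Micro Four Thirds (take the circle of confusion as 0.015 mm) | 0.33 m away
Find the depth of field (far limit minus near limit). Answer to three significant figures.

Hyperfocal distance H = f²/(N·c) + f = 14²/(22 × 0.015) + 14 = 196/0.33 + 14 ≈ 607.9 mm ≈ 0.608 m.
Near limit Dn = s·(H − f)/(H + s − 2f) = 330 × (607.9 − 14) / (607.9 + 330 − 2 × 14) = 330 × 593.9 / 909.9 ≈ 215.40 mm.
Far limit Df = s·(H − f)/(H − s) = 330 × (607.9 − 14) / (607.9 − 330) = 330 × 593.9 / 277.9 ≈ 705.19 mm.
Depth of field = Df − Dn = 705.19 − 215.40 ≈ 489.79 mm.

490 mm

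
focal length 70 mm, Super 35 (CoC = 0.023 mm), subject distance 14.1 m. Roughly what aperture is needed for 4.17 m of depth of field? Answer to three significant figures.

Write h = H − f = f²/(N·c). The thin-lens limits are Dn = s·h/(h + (s−f)) and Df = s·h/(h − (s−f)), so DoF = Df − Dn = 2·s·(s−f)·h / (h² − (s−f)²).
That is a quadratic in h: DoF·h² − 2·s·(s−f)·h − DoF·(s−f)² = 0 ⇒ h = (s−f)·(s + √(s² + DoF²)) / DoF = 14030 × (14100 + √(14100² + 4170²)) / 4170 = 14030 × (14100 + 14703.7) / 4170 ≈ 96910 mm.
Then N = f²/(c·h) = 70² / (0.023 × 96910) = 4900 / 2228.9 ≈ 2.20.

f/2.20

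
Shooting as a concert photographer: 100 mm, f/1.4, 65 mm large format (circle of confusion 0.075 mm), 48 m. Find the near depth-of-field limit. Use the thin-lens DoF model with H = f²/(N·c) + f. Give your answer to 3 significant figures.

Hyperfocal distance H = f²/(N·c) + f = 100²/(1.4 × 0.075) + 100 = 10000/0.105 + 100 ≈ 95338.1 mm ≈ 95.34 m.
Near limit Dn = s·(H − f)/(H + s − 2f) = 48000 × (95338.1 − 100) / (95338.1 + 48000 − 2 × 100) = 48000 × 95238.1 / 143138.1 ≈ 31937 mm ≈ 31.9 m.

31.9 m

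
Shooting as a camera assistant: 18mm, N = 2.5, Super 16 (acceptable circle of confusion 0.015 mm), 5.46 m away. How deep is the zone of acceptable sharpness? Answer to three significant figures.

Hyperfocal distance H = f²/(N·c) + f = 18²/(2.5 × 0.015) + 18 = 324/0.0375 + 18 ≈ 8658.0 mm ≈ 8.658 m.
Near limit Dn = s·(H − f)/(H + s − 2f) = 5460 × (8658.0 − 18) / (8658.0 + 5460 − 2 × 18) = 5460 × 8640.0 / 14082.0 ≈ 3350 mm.
Far limit Df = s·(H − f)/(H − s) = 5460 × (8658.0 − 18) / (8658.0 − 5460) = 5460 × 8640.0 / 3198.0 ≈ 14751 mm.
Depth of field = Df − Dn = 14751 − 3350 ≈ 11401 mm ≈ 11.4 m.

11.4 m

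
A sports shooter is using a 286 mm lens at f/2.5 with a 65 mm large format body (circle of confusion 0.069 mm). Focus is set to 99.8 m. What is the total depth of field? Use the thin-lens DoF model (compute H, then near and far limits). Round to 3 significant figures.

Hyperfocal distance H = f²/(N·c) + f = 286²/(2.5 × 0.069) + 286 = 81796/0.1725 + 286 ≈ 474465.7 mm ≈ 474.5 m.
Near limit Dn = s·(H − f)/(H + s − 2f) = 99800 × (474465.7 − 286) / (474465.7 + 99800 − 2 × 286) = 99800 × 474179.7 / 573693.7 ≈ 82489 mm.
Far limit Df = s·(H − f)/(H − s) = 99800 × (474465.7 − 286) / (474465.7 − 99800) = 99800 × 474179.7 / 374665.7 ≈ 126308 mm.
Depth of field = Df − Dn = 126308 − 82489 ≈ 43819 mm ≈ 43.8 m.

43.8 m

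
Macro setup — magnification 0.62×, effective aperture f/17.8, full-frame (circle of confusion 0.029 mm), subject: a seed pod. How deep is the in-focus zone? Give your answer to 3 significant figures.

At magnification m, DoF ≈ 2·N_eff·c/m² = 2 × 17.8 × 0.029 / 0.62² = 1.032 / 0.3844 ≈ 2.69 mm.

2.69 mm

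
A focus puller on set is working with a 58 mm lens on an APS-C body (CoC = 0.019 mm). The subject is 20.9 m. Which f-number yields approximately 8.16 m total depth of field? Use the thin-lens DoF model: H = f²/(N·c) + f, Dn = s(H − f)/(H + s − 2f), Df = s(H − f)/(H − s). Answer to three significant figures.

f/1.60

Write h = H − f = f²/(N·c). The thin-lens limits are Dn = s·h/(h + (s−f)) and Df = s·h/(h − (s−f)), so DoF = Df − Dn = 2·s·(s−f)·h / (h² − (s−f)²).
That is a quadratic in h: DoF·h² − 2·s·(s−f)·h − DoF·(s−f)² = 0 ⇒ h = (s−f)·(s + √(s² + DoF²)) / DoF = 20842 × (20900 + √(20900² + 8160²)) / 8160 = 20842 × (20900 + 22436.5) / 8160 ≈ 110689 mm.
Then N = f²/(c·h) = 58² / (0.019 × 110689) = 3364 / 2103.1 ≈ 1.60.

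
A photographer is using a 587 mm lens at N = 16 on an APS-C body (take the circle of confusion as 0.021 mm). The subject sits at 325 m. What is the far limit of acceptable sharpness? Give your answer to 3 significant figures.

475 m

Hyperfocal distance H = f²/(N·c) + f = 587²/(16 × 0.021) + 587 = 344569/0.336 + 587 ≈ 1026090.0 mm ≈ 1026 m.
Far limit Df = s·(H − f)/(H − s) = 325000 × (1026090.0 − 587) / (1026090.0 − 325000) = 325000 × 1025503.0 / 701090.0 ≈ 475386 mm ≈ 475 m.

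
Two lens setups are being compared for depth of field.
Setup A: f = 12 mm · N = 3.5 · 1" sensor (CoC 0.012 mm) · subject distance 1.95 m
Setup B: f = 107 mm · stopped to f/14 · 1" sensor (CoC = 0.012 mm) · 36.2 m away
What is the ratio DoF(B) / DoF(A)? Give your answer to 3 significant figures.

Setup A: H = 12²/(3.5×0.012) + 12 ≈ 3440.6 mm; DoF = Df − Dn = 4485.3 − 1245.8 ≈ 3239.5 mm.
Setup B: H = 107²/(14×0.012) + 107 ≈ 68255.8 mm; DoF = Df − Dn = 76959 − 23666 ≈ 53293 mm.
Ratio = 53293 / 3239.5 ≈ 16.5.

16.5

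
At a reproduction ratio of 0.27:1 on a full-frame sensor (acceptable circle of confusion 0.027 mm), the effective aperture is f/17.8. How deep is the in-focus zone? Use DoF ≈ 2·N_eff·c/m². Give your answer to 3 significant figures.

13.2 mm

At magnification m, DoF ≈ 2·N_eff·c/m² = 2 × 17.8 × 0.027 / 0.27² = 0.9612 / 0.0729 ≈ 13.2 mm.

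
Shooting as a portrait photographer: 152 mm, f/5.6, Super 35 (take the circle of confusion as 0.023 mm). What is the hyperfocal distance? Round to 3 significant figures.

Hyperfocal distance H = f²/(N·c) + f = 152²/(5.6 × 0.023) + 152 = 23104/0.1288 + 152 ≈ 179530.9 mm ≈ 180 m.

180 m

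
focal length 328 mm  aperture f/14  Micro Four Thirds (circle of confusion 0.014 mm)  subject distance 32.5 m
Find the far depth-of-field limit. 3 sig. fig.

34.5 m

Hyperfocal distance H = f²/(N·c) + f = 328²/(14 × 0.014) + 328 = 107584/0.196 + 328 ≈ 549226.0 mm ≈ 549.2 m.
Far limit Df = s·(H − f)/(H − s) = 32500 × (549226.0 − 328) / (549226.0 − 32500) = 32500 × 548898.0 / 516726.0 ≈ 34523 mm ≈ 34.5 m.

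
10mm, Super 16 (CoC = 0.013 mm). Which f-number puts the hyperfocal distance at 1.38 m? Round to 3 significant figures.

f/5.61

Rearrange H = f²/(N·c) + f for N: N = f² / ((H − f)·c).
N = 10² / ((1380 − 10) × 0.013) = 100 / 17.81 ≈ 5.61.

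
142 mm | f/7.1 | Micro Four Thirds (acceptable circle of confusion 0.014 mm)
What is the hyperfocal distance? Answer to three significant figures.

203 m

Hyperfocal distance H = f²/(N·c) + f = 142²/(7.1 × 0.014) + 142 = 20164/0.0994 + 142 ≈ 202999.1 mm ≈ 203 m.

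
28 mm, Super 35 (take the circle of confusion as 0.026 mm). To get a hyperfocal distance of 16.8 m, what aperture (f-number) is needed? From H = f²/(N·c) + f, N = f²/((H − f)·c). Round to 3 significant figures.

f/1.80

Rearrange H = f²/(N·c) + f for N: N = f² / ((H − f)·c).
N = 28² / ((16800 − 28) × 0.026) = 784 / 436.1 ≈ 1.80.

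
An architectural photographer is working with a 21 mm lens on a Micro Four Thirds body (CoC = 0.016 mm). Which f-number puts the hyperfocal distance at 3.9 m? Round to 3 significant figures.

f/7.11

Rearrange H = f²/(N·c) + f for N: N = f² / ((H − f)·c).
N = 21² / ((3900 − 21) × 0.016) = 441 / 62.06 ≈ 7.11.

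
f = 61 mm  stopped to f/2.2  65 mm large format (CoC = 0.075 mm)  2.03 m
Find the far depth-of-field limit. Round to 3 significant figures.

Hyperfocal distance H = f²/(N·c) + f = 61²/(2.2 × 0.075) + 61 = 3721/0.165 + 61 ≈ 22612.5 mm ≈ 22.61 m.
Far limit Df = s·(H − f)/(H − s) = 2030 × (22612.5 − 61) / (22612.5 − 2030) = 2030 × 22551.5 / 20582.5 ≈ 2224.2 mm ≈ 2.22 m.

2.22 m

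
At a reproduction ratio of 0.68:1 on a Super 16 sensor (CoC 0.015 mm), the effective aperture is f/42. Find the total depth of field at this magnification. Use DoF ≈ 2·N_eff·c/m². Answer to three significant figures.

2.72 mm

At magnification m, DoF ≈ 2·N_eff·c/m² = 2 × 42 × 0.015 / 0.68² = 1.26 / 0.4624 ≈ 2.72 mm.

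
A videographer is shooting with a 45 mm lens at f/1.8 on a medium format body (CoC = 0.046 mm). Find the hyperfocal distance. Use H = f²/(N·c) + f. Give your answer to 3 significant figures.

24.5 m

Hyperfocal distance H = f²/(N·c) + f = 45²/(1.8 × 0.046) + 45 = 2025/0.0828 + 45 ≈ 24501.5 mm ≈ 24.5 m.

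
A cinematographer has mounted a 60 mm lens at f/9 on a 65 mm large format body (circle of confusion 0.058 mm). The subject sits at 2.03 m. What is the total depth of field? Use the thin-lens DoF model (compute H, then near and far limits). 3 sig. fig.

Hyperfocal distance H = f²/(N·c) + f = 60²/(9 × 0.058) + 60 = 3600/0.522 + 60 ≈ 6956.6 mm ≈ 6.957 m.
Near limit Dn = s·(H − f)/(H + s − 2f) = 2030 × (6956.6 − 60) / (6956.6 + 2030 − 2 × 60) = 2030 × 6896.6 / 8866.6 ≈ 1579.0 mm.
Far limit Df = s·(H − f)/(H − s) = 2030 × (6956.6 − 60) / (6956.6 − 2030) = 2030 × 6896.6 / 4926.6 ≈ 2841.7 mm.
Depth of field = Df − Dn = 2841.7 − 1579.0 ≈ 1262.7 mm ≈ 1.26 m.

1.26 m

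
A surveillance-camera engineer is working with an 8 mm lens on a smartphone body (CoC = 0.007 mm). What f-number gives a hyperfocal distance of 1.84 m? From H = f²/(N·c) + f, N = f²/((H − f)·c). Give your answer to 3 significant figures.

Rearrange H = f²/(N·c) + f for N: N = f² / ((H − f)·c).
N = 8² / ((1840 − 8) × 0.007) = 64 / 12.82 ≈ 4.99.

f/4.99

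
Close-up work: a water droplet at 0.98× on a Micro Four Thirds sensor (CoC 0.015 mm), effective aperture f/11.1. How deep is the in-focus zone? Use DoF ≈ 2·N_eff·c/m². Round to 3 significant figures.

At magnification m, DoF ≈ 2·N_eff·c/m² = 2 × 11.1 × 0.015 / 0.98² = 0.333 / 0.9604 ≈ 0.347 mm.

0.347 mm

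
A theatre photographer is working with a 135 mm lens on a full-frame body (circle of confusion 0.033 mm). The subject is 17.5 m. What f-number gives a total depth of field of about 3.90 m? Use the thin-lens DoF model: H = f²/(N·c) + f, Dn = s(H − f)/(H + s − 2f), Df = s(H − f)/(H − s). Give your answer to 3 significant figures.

f/3.50

Write h = H − f = f²/(N·c). The thin-lens limits are Dn = s·h/(h + (s−f)) and Df = s·h/(h − (s−f)), so DoF = Df − Dn = 2·s·(s−f)·h / (h² − (s−f)²).
That is a quadratic in h: DoF·h² − 2·s·(s−f)·h − DoF·(s−f)² = 0 ⇒ h = (s−f)·(s + √(s² + DoF²)) / DoF = 17365 × (17500 + √(17500² + 3900²)) / 3900 = 17365 × (17500 + 17929.3) / 3900 ≈ 157751 mm.
Then N = f²/(c·h) = 135² / (0.033 × 157751) = 18225 / 5205.8 ≈ 3.50.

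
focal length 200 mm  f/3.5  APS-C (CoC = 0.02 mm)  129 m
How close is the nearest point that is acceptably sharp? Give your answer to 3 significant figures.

105 m

Hyperfocal distance H = f²/(N·c) + f = 200²/(3.5 × 0.02) + 200 = 40000/0.07 + 200 ≈ 571628.6 mm ≈ 571.6 m.
Near limit Dn = s·(H − f)/(H + s − 2f) = 129000 × (571628.6 − 200) / (571628.6 + 129000 − 2 × 200) = 129000 × 571428.6 / 700228.6 ≈ 105272 mm ≈ 105 m.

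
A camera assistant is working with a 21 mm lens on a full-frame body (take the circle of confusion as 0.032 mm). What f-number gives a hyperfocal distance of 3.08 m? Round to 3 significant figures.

f/4.51

Rearrange H = f²/(N·c) + f for N: N = f² / ((H − f)·c).
N = 21² / ((3080 − 21) × 0.032) = 441 / 97.89 ≈ 4.51.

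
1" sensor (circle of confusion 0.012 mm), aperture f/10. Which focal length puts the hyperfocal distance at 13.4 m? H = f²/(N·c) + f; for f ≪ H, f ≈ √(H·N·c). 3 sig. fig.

From H = f²/(N·c) + f, with f ≪ H: f ≈ √(H·N·c) = √(13400 × 10 × 0.012) = √1608.0 ≈ 40.10 mm.
Exact: f² + N·c·f − N·c·H = 0 ⇒ f = (−N·c + √((N·c)² + 4·N·c·H))/2 = (−0.12 + √6432.0)/2 ≈ 40.040 mm ≈ 40.0 mm.

40.0 mm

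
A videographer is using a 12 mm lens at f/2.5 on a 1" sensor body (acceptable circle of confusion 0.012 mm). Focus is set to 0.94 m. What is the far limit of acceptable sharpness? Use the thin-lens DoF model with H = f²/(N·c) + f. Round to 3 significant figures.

1.17 m

Hyperfocal distance H = f²/(N·c) + f = 12²/(2.5 × 0.012) + 12 = 144/0.03 + 12 ≈ 4812.0 mm ≈ 4.812 m.
Far limit Df = s·(H − f)/(H − s) = 940 × (4812.0 − 12) / (4812.0 − 940) = 940 × 4800.0 / 3872.0 ≈ 1165.3 mm ≈ 1.17 m.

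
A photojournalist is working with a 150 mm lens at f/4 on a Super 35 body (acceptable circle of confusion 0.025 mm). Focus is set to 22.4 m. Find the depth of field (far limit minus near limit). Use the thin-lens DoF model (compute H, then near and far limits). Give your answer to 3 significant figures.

4.47 m

Hyperfocal distance H = f²/(N·c) + f = 150²/(4 × 0.025) + 150 = 22500/0.1 + 150 ≈ 225150.0 mm ≈ 225.2 m.
Near limit Dn = s·(H − f)/(H + s − 2f) = 22400 × (225150.0 − 150) / (225150.0 + 22400 − 2 × 150) = 22400 × 225000.0 / 247250.0 ≈ 20384.2 mm.
Far limit Df = s·(H − f)/(H − s) = 22400 × (225150.0 − 150) / (225150.0 − 22400) = 22400 × 225000.0 / 202750.0 ≈ 24858.2 mm.
Depth of field = Df − Dn = 24858.2 − 20384.2 ≈ 4474.0 mm ≈ 4.47 m.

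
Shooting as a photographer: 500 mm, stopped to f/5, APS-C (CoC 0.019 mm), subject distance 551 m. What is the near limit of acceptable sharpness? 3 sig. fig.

456 m

Hyperfocal distance H = f²/(N·c) + f = 500²/(5 × 0.019) + 500 = 250000/0.095 + 500 ≈ 2632078.9 mm ≈ 2632 m.
Near limit Dn = s·(H − f)/(H + s − 2f) = 551000 × (2632078.9 − 500) / (2632078.9 + 551000 − 2 × 500) = 551000 × 2631578.9 / 3182078.9 ≈ 455677 mm ≈ 456 m.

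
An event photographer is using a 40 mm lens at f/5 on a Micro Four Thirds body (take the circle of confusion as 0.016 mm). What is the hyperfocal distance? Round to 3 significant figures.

Hyperfocal distance H = f²/(N·c) + f = 40²/(5 × 0.016) + 40 = 1600/0.08 + 40 ≈ 20040.0 mm ≈ 20.0 m.

20.0 m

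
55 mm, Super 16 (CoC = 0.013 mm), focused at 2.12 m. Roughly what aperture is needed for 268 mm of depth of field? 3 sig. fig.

Write h = H − f = f²/(N·c). The thin-lens limits are Dn = s·h/(h + (s−f)) and Df = s·h/(h − (s−f)), so DoF = Df − Dn = 2·s·(s−f)·h / (h² − (s−f)²).
That is a quadratic in h: DoF·h² − 2·s·(s−f)·h − DoF·(s−f)² = 0 ⇒ h = (s−f)·(s + √(s² + DoF²)) / DoF = 2065 × (2120 + √(2120² + 268²)) / 268 = 2065 × (2120 + 2136.87) / 268 ≈ 32800 mm.
Then N = f²/(c·h) = 55² / (0.013 × 32800) = 3025 / 426.40 ≈ 7.09.

f/7.09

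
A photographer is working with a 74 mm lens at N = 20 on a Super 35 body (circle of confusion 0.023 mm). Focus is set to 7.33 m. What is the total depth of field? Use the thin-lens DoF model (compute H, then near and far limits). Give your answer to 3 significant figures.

14.2 m

Hyperfocal distance H = f²/(N·c) + f = 74²/(20 × 0.023) + 74 = 5476/0.46 + 74 ≈ 11978.3 mm ≈ 11.98 m.
Near limit Dn = s·(H − f)/(H + s − 2f) = 7330 × (11978.3 − 74) / (11978.3 + 7330 − 2 × 74) = 7330 × 11904.3 / 19160.3 ≈ 4554 mm.
Far limit Df = s·(H − f)/(H − s) = 7330 × (11978.3 − 74) / (11978.3 − 7330) = 7330 × 11904.3 / 4648.3 ≈ 18772 mm.
Depth of field = Df − Dn = 18772 − 4554 ≈ 14218 mm ≈ 14.2 m.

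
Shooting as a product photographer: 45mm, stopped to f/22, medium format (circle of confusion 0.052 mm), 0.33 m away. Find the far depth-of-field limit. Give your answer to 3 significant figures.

Hyperfocal distance H = f²/(N·c) + f = 45²/(22 × 0.052) + 45 = 2025/1.144 + 45 ≈ 1815.1 mm ≈ 1.815 m.
Far limit Df = s·(H − f)/(H − s) = 330 × (1815.1 − 45) / (1815.1 − 330) = 330 × 1770.1 / 1485.1 ≈ 393.33 mm.

393 mm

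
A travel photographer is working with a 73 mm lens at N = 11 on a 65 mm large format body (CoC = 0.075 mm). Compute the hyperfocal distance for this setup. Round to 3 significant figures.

6.53 m

Hyperfocal distance H = f²/(N·c) + f = 73²/(11 × 0.075) + 73 = 5329/0.825 + 73 ≈ 6532.4 mm ≈ 6.53 m.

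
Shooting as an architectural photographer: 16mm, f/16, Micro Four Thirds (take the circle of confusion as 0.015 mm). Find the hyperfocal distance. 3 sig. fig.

Hyperfocal distance H = f²/(N·c) + f = 16²/(16 × 0.015) + 16 = 256/0.24 + 16 ≈ 1082.7 mm ≈ 1.08 m.

1.08 m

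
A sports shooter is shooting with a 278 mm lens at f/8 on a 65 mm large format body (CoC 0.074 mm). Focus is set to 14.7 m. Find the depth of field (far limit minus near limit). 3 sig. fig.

3.29 m

Hyperfocal distance H = f²/(N·c) + f = 278²/(8 × 0.074) + 278 = 77284/0.592 + 278 ≈ 130825.3 mm ≈ 130.8 m.
Near limit Dn = s·(H − f)/(H + s − 2f) = 14700 × (130825.3 − 278) / (130825.3 + 14700 − 2 × 278) = 14700 × 130547.3 / 144969.3 ≈ 13237.6 mm.
Far limit Df = s·(H − f)/(H − s) = 14700 × (130825.3 − 278) / (130825.3 − 14700) = 14700 × 130547.3 / 116125.3 ≈ 16525.6 mm.
Depth of field = Df − Dn = 16525.6 − 13237.6 ≈ 3288.0 mm ≈ 3.29 m.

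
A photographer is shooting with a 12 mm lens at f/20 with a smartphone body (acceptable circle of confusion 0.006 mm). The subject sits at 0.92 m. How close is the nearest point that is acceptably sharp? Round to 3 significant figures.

Hyperfocal distance H = f²/(N·c) + f = 12²/(20 × 0.006) + 12 = 144/0.12 + 12 ≈ 1212.0 mm ≈ 1.212 m.
Near limit Dn = s·(H − f)/(H + s − 2f) = 920 × (1212.0 − 12) / (1212.0 + 920 − 2 × 12) = 920 × 1200.0 / 2108.0 ≈ 523.72 mm ≈ 0.524 m.

0.524 m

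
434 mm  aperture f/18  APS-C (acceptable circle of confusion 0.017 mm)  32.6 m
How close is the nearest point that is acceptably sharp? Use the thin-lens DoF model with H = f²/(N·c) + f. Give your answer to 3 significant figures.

31.0 m

Hyperfocal distance H = f²/(N·c) + f = 434²/(18 × 0.017) + 434 = 188356/0.306 + 434 ≈ 615976.5 mm ≈ 616.0 m.
Near limit Dn = s·(H − f)/(H + s − 2f) = 32600 × (615976.5 − 434) / (615976.5 + 32600 − 2 × 434) = 32600 × 615542.5 / 647708.5 ≈ 30981 mm ≈ 31.0 m.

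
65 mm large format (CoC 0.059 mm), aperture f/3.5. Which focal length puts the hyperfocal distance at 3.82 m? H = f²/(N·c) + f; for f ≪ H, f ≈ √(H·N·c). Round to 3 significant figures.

28.0 mm

From H = f²/(N·c) + f, with f ≪ H: f ≈ √(H·N·c) = √(3820 × 3.5 × 0.059) = √788.83 ≈ 28.09 mm.
Exact: f² + N·c·f − N·c·H = 0 ⇒ f = (−N·c + √((N·c)² + 4·N·c·H))/2 = (−0.2065 + √3155.4)/2 ≈ 27.983 mm ≈ 28.0 mm.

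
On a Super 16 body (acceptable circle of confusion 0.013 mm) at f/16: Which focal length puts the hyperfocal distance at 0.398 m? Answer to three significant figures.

From H = f²/(N·c) + f, with f ≪ H: f ≈ √(H·N·c) = √(398 × 16 × 0.013) = √82.784 ≈ 9.099 mm.
Exact: f² + N·c·f − N·c·H = 0 ⇒ f = (−N·c + √((N·c)² + 4·N·c·H))/2 = (−0.208 + √331.18)/2 ≈ 8.9952 mm ≈ 9.00 mm.

9.00 mm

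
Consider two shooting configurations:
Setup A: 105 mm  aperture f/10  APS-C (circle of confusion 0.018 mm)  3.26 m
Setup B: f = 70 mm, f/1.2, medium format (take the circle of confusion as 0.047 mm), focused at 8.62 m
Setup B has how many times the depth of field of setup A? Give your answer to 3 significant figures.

5.09

Setup A: H = 105²/(10×0.018) + 105 ≈ 61355.0 mm; DoF = Df − Dn = 3437.04 − 3100.30 ≈ 336.74 mm.
Setup B: H = 70²/(1.2×0.047) + 70 ≈ 86949.4 mm; DoF = Df − Dn = 9560.9 − 7847.7 ≈ 1713.2 mm.
Ratio = 1713.2 / 336.74 ≈ 5.09.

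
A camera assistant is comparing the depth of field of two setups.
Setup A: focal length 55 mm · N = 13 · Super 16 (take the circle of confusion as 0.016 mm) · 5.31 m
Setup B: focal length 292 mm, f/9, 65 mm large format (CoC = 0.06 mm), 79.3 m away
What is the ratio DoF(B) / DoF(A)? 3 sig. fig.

24.0

Setup A: H = 55²/(13×0.016) + 55 ≈ 14598.3 mm; DoF = Df − Dn = 8314.2 − 3900.6 ≈ 4413.6 mm.
Setup B: H = 292²/(9×0.06) + 292 ≈ 158188.3 mm; DoF = Df − Dn = 158720 − 52853 ≈ 105867 mm.
Ratio = 105867 / 4413.6 ≈ 24.0.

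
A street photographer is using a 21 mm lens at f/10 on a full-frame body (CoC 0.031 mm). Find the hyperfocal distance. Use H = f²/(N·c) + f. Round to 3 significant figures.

1.44 m

Hyperfocal distance H = f²/(N·c) + f = 21²/(10 × 0.031) + 21 = 441/0.31 + 21 ≈ 1443.6 mm ≈ 1.44 m.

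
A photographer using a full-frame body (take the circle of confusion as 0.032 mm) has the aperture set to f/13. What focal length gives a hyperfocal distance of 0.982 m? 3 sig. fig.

20.0 mm

From H = f²/(N·c) + f, with f ≪ H: f ≈ √(H·N·c) = √(982 × 13 × 0.032) = √408.51 ≈ 20.21 mm.
Exact: f² + N·c·f − N·c·H = 0 ⇒ f = (−N·c + √((N·c)² + 4·N·c·H))/2 = (−0.416 + √1634.2)/2 ≈ 20.005 mm ≈ 20.0 mm.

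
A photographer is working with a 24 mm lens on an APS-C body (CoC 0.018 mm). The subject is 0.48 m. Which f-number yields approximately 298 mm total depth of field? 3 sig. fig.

Write h = H − f = f²/(N·c). The thin-lens limits are Dn = s·h/(h + (s−f)) and Df = s·h/(h − (s−f)), so DoF = Df − Dn = 2·s·(s−f)·h / (h² − (s−f)²).
That is a quadratic in h: DoF·h² − 2·s·(s−f)·h − DoF·(s−f)² = 0 ⇒ h = (s−f)·(s + √(s² + DoF²)) / DoF = 456 × (480 + √(480² + 298²)) / 298 = 456 × (480 + 564.981) / 298 ≈ 1599.0 mm.
Then N = f²/(c·h) = 24² / (0.018 × 1599.0) = 576 / 28.783 ≈ 20.

f/20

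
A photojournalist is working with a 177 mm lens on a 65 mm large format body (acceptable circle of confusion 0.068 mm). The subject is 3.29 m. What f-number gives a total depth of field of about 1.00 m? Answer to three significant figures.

f/22

Write h = H − f = f²/(N·c). The thin-lens limits are Dn = s·h/(h + (s−f)) and Df = s·h/(h − (s−f)), so DoF = Df − Dn = 2·s·(s−f)·h / (h² − (s−f)²).
That is a quadratic in h: DoF·h² − 2·s·(s−f)·h − DoF·(s−f)² = 0 ⇒ h = (s−f)·(s + √(s² + DoF²)) / DoF = 3113 × (3290 + √(3290² + 1000²)) / 1000 = 3113 × (3290 + 3438.62) / 1000 ≈ 20946 mm.
Then N = f²/(c·h) = 177² / (0.068 × 20946) = 31329 / 1424.3 ≈ 22.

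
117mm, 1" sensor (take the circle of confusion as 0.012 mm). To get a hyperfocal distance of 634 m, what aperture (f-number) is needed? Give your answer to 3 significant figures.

f/1.80

Rearrange H = f²/(N·c) + f for N: N = f² / ((H − f)·c).
N = 117² / ((634000 − 117) × 0.012) = 13689 / 7607 ≈ 1.80.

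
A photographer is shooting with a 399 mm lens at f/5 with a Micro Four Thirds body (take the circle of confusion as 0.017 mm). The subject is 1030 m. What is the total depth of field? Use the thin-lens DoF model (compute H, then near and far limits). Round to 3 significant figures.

1620 m

Hyperfocal distance H = f²/(N·c) + f = 399²/(5 × 0.017) + 399 = 159201/0.085 + 399 ≈ 1873351.9 mm ≈ 1873 m.
Near limit Dn = s·(H − f)/(H + s − 2f) = 1030000 × (1873351.9 − 399) / (1873351.9 + 1030000 − 2 × 399) = 1030000 × 1872952.9 / 2902553.9 ≈ 664636 mm.
Far limit Df = s·(H − f)/(H − s) = 1030000 × (1873351.9 − 399) / (1873351.9 − 1030000) = 1030000 × 1872952.9 / 843351.9 ≈ 2287469 mm.
Depth of field = Df − Dn = 2287469 − 664636 ≈ 1622833 mm ≈ 1620 m.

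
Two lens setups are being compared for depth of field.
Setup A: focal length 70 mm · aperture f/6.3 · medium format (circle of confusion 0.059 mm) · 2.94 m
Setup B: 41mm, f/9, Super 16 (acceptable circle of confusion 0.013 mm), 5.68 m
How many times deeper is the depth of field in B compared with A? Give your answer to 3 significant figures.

3.92

Setup A: H = 70²/(6.3×0.059) + 70 ≈ 13252.7 mm; DoF = Df − Dn = 3758.2 − 2414.4 ≈ 1343.8 mm.
Setup B: H = 41²/(9×0.013) + 41 ≈ 14408.5 mm; DoF = Df − Dn = 9349.5 − 4079.0 ≈ 5270.5 mm.
Ratio = 5270.5 / 1343.8 ≈ 3.92.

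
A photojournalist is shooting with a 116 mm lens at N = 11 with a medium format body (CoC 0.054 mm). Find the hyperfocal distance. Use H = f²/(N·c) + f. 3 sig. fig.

Hyperfocal distance H = f²/(N·c) + f = 116²/(11 × 0.054) + 116 = 13456/0.594 + 116 ≈ 22769.2 mm ≈ 22.8 m.

22.8 m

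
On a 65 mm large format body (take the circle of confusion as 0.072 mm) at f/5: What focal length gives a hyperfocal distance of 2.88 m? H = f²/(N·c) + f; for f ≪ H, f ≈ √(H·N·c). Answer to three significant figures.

From H = f²/(N·c) + f, with f ≪ H: f ≈ √(H·N·c) = √(2880 × 5 × 0.072) = √1036.8 ≈ 32.20 mm.
Exact: f² + N·c·f − N·c·H = 0 ⇒ f = (−N·c + √((N·c)² + 4·N·c·H))/2 = (−0.36 + √4147.3)/2 ≈ 32.020 mm ≈ 32.0 mm.

32.0 mm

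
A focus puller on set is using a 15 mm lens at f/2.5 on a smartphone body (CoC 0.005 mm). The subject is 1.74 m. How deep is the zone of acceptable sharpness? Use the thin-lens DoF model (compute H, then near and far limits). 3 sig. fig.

Hyperfocal distance H = f²/(N·c) + f = 15²/(2.5 × 0.005) + 15 = 225/0.0125 + 15 ≈ 18015.0 mm ≈ 18.02 m.
Near limit Dn = s·(H − f)/(H + s − 2f) = 1740 × (18015.0 − 15) / (18015.0 + 1740 − 2 × 15) = 1740 × 18000.0 / 19725.0 ≈ 1587.83 mm.
Far limit Df = s·(H − f)/(H − s) = 1740 × (18015.0 − 15) / (18015.0 − 1740) = 1740 × 18000.0 / 16275.0 ≈ 1924.42 mm.
Depth of field = Df − Dn = 1924.42 − 1587.83 ≈ 336.59 mm.

337 mm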